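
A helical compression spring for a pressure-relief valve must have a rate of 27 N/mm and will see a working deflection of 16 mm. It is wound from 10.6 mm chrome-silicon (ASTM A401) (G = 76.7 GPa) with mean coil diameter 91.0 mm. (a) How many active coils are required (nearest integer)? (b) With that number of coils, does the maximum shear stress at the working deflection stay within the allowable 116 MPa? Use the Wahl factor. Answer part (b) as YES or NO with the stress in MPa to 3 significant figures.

(a) 6 coils; (b) YES, τ_max = 97.5 MPa

N_a = Gd⁴/(8D³k) = (76.7×10³)(10.6⁴)/(8·91.0³·27) = 5.949 → N_a = 6
Actual rate k = Gd⁴/(8D³·6) = 26.77 N/mm
Working load F = kδ = 26.77·16 = 428.32 N
C = 91.0/10.6 = 8.5849; K_W = (4C−1)/(4C−4)+0.615/C = 1.1705
τ_max = K_W·8FD/(πd³) = 1.1705·83.337 = 97.547 MPa
τ_max ≤ 116 MPa → acceptable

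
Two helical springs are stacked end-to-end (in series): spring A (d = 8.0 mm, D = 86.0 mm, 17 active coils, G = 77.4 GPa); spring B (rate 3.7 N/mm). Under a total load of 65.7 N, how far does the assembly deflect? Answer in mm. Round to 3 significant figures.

k_A = Gd⁴/(8D³N_a) = (77.4×10³)(8.0⁴)/(8·86.0³·17) = 3.6649 N/mm
Series: 1/k_eq = 1/3.6649 + 1/3.7 = 0.54313; k_eq = 1.8412 N/mm
δ = F/k_eq = 65.7/1.8412 = 35.683 mm

35.7 mm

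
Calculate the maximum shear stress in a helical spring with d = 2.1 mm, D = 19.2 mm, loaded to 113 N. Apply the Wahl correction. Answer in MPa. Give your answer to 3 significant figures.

Spring index C = D/d = 19.2/2.1 = 9.1429
K_W = (4C−1)/(4C−4) + 0.615/C = 35.571/32.571 + 0.0673 = 1.1594
τ₀ = 8FD/(πd³) = 8·113·19.2/(π·2.1³) = 17356.8/29.094 = 596.57 MPa
τ_max = K·τ₀ = 1.1594 × 596.57 = 691.65 MPa

692 MPa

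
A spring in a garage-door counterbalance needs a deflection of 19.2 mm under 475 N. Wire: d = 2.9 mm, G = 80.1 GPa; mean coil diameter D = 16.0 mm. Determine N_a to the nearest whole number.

7

Required rate k = F/δ = 475/19.2 = 24.74 N/mm
N_a = Gd⁴/(8D³k) = (80.1×10³ × 2.9⁴)/(8 × 16.0³ × 24.74)
    = 5.66532e+06 / 810667 = 6.988 → 7 coils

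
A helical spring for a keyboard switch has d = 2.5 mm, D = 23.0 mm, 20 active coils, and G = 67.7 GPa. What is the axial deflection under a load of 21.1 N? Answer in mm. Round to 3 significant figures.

k = Gd⁴/(8D³N_a) = (67.7×10³)(2.5⁴)/(8·23.0³·20) = 1.3585 N/mm
δ = F/k = 21.1 / 1.3585 = 15.532 mm

15.5 mm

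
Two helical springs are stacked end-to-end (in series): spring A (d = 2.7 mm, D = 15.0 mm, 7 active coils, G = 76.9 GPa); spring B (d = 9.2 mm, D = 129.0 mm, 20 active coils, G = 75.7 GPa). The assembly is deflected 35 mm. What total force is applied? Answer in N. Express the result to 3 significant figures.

k_A = Gd⁴/(8D³N_a) = (76.9×10³)(2.7⁴)/(8·15.0³·7) = 21.623 N/mm
k_B = Gd⁴/(8D³N_a) = (75.7×10³)(9.2⁴)/(8·129.0³·20) = 1.5789 N/mm
Series: 1/k_eq = 1/21.623 + 1/1.5789 = 0.67959; k_eq = 1.4715 N/mm
F = k_eq·δ = 1.4715·35 = 51.501 N

51.5 N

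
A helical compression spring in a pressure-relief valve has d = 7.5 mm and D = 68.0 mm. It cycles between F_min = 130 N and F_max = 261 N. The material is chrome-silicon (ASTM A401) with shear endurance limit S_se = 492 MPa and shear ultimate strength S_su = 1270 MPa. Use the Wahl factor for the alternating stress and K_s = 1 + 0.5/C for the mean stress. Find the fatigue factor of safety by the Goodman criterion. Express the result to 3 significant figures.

7.69

C = D/d = 68.0/7.5 = 9.0667; K_W = (4C−1)/(4C−4)+0.615/C = 1.1608; K_s = 1+0.5/C = 1.0551
F_a = (F_max−F_min)/2 = 65.5 N; F_m = (F_max+F_min)/2 = 195.5 N
τ_a = K_W·8F_aD/(πd³) = 1.1608 × 26.885 = 31.208 MPa
τ_m = K_s·8F_mD/(πd³) = 1.0551 × 80.244 = 84.669 MPa
Goodman: 1/n_f = τ_a/S_se + τ_m/S_su = 31.208/492 + 84.669/1270 = 0.06343 + 0.06667 = 0.1301
n_f = 1/0.1301 = 7.686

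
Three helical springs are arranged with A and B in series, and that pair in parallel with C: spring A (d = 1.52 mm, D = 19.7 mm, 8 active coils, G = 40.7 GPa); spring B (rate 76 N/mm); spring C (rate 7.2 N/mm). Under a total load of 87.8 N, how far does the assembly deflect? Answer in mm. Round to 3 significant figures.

k_A = Gd⁴/(8D³N_a) = (40.7×10³)(1.52⁴)/(8·19.7³·8) = 0.44401 N/mm
Springs A,B series: k_AB = 1/(1/0.44401+1/76) = 0.44143 N/mm; parallel with C: k_eq = 0.44143+7.2 = 7.6414 N/mm
δ = F/k_eq = 87.8/7.6414 = 11.49 mm

11.5 mm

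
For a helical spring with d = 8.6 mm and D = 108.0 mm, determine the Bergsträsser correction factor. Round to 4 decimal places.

C = D/d = 108.0/8.6 = 12.5581
K_B = (4C+2)/(4C−3) = 52.233/47.233 = 1.1059

1.1059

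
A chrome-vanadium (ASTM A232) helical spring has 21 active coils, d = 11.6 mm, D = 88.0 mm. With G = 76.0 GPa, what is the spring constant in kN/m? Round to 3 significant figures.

k = Gd⁴/(8D³N_a) = (76.0×10³ × 11.6⁴) / (8 × 88.0³ × 21)
  = 1.37609e+09 / 1.14487e+08 = 12.02 N/mm

12.0 kN/m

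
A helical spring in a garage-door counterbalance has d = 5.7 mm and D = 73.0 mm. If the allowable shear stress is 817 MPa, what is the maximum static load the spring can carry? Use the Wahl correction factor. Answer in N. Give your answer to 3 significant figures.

732 N

C = D/d = 73.0/5.7 = 12.8070
K_W = (4C−1)/(4C−4) + 0.615/C = 50.228/47.228 + 0.0480 = 1.1115
τ_max = K·8FD/(πd³) → F_max = τ_allow·πd³/(8DK)
F_max = 817·π·5.7³/(8·73.0·1.1115) = 4.7533e+05/649.14 = 732.25 N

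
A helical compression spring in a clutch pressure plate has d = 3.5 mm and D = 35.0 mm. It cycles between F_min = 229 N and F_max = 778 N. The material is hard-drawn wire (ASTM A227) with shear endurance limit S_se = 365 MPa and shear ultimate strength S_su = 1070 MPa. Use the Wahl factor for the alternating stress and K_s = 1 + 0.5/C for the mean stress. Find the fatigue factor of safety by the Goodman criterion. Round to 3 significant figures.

0.355

C = D/d = 35.0/3.5 = 10.0000; K_W = (4C−1)/(4C−4)+0.615/C = 1.1448; K_s = 1+0.5/C = 1.0500
F_a = (F_max−F_min)/2 = 274.5 N; F_m = (F_max+F_min)/2 = 503.5 N
τ_a = K_W·8F_aD/(πd³) = 1.1448 × 570.62 = 653.26 MPa
τ_m = K_s·8F_mD/(πd³) = 1.0500 × 1046.7 = 1099 MPa
Goodman: 1/n_f = τ_a/S_se + τ_m/S_su = 653.26/365 + 1099/1070 = 1.78976 + 1.02709 = 2.8169
n_f = 1/2.8169 = 0.355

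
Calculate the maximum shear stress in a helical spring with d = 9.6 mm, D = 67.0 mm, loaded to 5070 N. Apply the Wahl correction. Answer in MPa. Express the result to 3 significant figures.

1190 MPa

Spring index C = D/d = 67.0/9.6 = 6.9792
K_W = (4C−1)/(4C−4) + 0.615/C = 26.917/23.917 + 0.0881 = 1.2136
τ₀ = 8FD/(πd³) = 8·5070·67.0/(π·9.6³) = 2.71752e+06/2779.5 = 977.71 MPa
τ_max = K·τ₀ = 1.2136 × 977.71 = 1186.5 MPa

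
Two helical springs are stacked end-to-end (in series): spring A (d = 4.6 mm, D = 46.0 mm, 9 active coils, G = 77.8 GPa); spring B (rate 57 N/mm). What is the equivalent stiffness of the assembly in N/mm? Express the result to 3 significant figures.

k_A = Gd⁴/(8D³N_a) = (77.8×10³)(4.6⁴)/(8·46.0³·9) = 4.9706 N/mm
Series: 1/k_eq = 1/4.9706 + 1/57 = 0.21873; k_eq = 4.5719 N/mm

4.57 N/mm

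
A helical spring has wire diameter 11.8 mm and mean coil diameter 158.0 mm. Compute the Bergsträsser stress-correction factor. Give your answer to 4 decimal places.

1.0989

C = D/d = 158.0/11.8 = 13.3898
K_B = (4C+2)/(4C−3) = 55.559/50.559 = 1.0989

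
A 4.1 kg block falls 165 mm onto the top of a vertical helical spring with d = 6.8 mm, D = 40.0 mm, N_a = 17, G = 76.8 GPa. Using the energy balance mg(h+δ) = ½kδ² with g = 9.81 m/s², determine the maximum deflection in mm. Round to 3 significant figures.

28.7 mm

k = Gd⁴/(8D³N_a) = (76.8×10³)(6.8⁴)/(8·40.0³·17) = 18.866 N/mm
W = mg = 4.1 × 9.81 = 40.221 N
½kδ² − Wδ − Wh = 0 → δ = (W + √(W² + 2kWh))/k
δ = (40.221 + √(1617.7 + 250406))/18.866 = (40.221 + 502.02)/18.866 = 28.742 mm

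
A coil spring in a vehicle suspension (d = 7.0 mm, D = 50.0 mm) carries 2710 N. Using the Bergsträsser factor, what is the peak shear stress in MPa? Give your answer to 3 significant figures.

1200 MPa

Spring index C = D/d = 50.0/7.0 = 7.1429
K_B = (4C+2)/(4C−3) = 30.571/25.571 = 1.1955
τ₀ = 8FD/(πd³) = 8·2710·50.0/(π·7.0³) = 1.084e+06/1077.6 = 1006 MPa
τ_max = K·τ₀ = 1.1955 × 1006 = 1202.7 MPa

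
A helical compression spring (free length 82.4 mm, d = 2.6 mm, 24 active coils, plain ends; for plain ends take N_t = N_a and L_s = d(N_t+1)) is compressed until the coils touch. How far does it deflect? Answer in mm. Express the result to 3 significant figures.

17.4 mm

N_t = 24; L_s = 2.6·25 = 65 mm
δ_solid = L₀ − L_s = 82.4 − 65 = 17.4 mm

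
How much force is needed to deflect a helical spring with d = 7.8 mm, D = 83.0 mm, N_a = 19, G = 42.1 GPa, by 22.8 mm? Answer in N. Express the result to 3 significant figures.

40.9 N

k = Gd⁴/(8D³N_a) = (42.1×10³)(7.8⁴)/(8·83.0³·19) = 1.793 N/mm
F = k·δ = 1.793 × 22.8 = 40.881 N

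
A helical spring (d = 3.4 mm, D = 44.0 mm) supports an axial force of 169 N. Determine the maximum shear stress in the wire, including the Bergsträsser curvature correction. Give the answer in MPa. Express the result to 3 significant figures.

531 MPa

Spring index C = D/d = 44.0/3.4 = 12.9412
K_B = (4C+2)/(4C−3) = 53.765/48.765 = 1.1025
τ₀ = 8FD/(πd³) = 8·169·44.0/(π·3.4³) = 59488/123.48 = 481.77 MPa
τ_max = K·τ₀ = 1.1025 × 481.77 = 531.17 MPa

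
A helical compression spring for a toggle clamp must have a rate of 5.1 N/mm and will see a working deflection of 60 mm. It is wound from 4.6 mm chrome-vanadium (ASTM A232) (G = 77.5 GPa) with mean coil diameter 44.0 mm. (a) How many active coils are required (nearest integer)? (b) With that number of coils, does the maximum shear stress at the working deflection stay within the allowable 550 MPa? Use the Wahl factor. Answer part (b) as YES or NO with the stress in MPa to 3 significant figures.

(a) 10 coils; (b) YES, τ_max = 405 MPa

N_a = Gd⁴/(8D³k) = (77.5×10³)(4.6⁴)/(8·44.0³·5.1) = 9.984 → N_a = 10
Actual rate k = Gd⁴/(8D³·10) = 5.092 N/mm
Working load F = kδ = 5.092·60 = 305.52 N
C = 44.0/4.6 = 9.5652; K_W = (4C−1)/(4C−4)+0.615/C = 1.1519
τ_max = K_W·8FD/(πd³) = 1.1519·351.69 = 405.09 MPa
τ_max ≤ 550 MPa → acceptable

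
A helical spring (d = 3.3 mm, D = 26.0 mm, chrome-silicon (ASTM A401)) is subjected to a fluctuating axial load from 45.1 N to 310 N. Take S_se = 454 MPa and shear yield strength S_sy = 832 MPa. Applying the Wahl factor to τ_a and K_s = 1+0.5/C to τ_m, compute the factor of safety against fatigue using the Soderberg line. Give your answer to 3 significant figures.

0.947

C = D/d = 26.0/3.3 = 7.8788; K_W = (4C−1)/(4C−4)+0.615/C = 1.1871; K_s = 1+0.5/C = 1.0635
F_a = (F_max−F_min)/2 = 132.45 N; F_m = (F_max+F_min)/2 = 177.55 N
τ_a = K_W·8F_aD/(πd³) = 1.1871 × 244.02 = 289.67 MPa
τ_m = K_s·8F_mD/(πd³) = 1.0635 × 327.11 = 347.87 MPa
Soderberg: 1/n_f = τ_a/S_se + τ_m/S_sy = 289.67/454 + 347.87/832 = 0.63804 + 0.41811 = 1.0562
n_f = 1/1.0562 = 0.9468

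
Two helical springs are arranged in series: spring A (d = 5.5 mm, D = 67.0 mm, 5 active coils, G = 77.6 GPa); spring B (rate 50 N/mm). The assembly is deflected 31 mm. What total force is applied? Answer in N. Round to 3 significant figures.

164 N

k_A = Gd⁴/(8D³N_a) = (77.6×10³)(5.5⁴)/(8·67.0³·5) = 5.9024 N/mm
Series: 1/k_eq = 1/5.9024 + 1/50 = 0.18942; k_eq = 5.2792 N/mm
F = k_eq·δ = 5.2792·31 = 163.66 N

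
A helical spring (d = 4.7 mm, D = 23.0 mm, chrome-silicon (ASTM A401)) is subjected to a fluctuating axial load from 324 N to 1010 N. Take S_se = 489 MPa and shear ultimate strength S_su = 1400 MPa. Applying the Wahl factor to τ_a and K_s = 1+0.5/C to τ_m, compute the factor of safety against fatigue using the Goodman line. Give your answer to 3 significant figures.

C = D/d = 23.0/4.7 = 4.8936; K_W = (4C−1)/(4C−4)+0.615/C = 1.3183; K_s = 1+0.5/C = 1.1022
F_a = (F_max−F_min)/2 = 343 N; F_m = (F_max+F_min)/2 = 667 N
τ_a = K_W·8F_aD/(πd³) = 1.3183 × 193.49 = 255.08 MPa
τ_m = K_s·8F_mD/(πd³) = 1.1022 × 376.27 = 414.72 MPa
Goodman: 1/n_f = τ_a/S_se + τ_m/S_su = 255.08/489 + 414.72/1400 = 0.52164 + 0.29623 = 0.81787
n_f = 1/0.81787 = 1.223

1.22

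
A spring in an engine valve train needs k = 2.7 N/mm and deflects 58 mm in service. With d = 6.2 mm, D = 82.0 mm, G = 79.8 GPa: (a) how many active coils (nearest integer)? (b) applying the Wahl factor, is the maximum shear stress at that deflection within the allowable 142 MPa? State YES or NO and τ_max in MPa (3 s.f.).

(a) 10 coils; (b) NO, τ_max = 150 MPa

N_a = Gd⁴/(8D³k) = (79.8×10³)(6.2⁴)/(8·82.0³·2.7) = 9.901 → N_a = 10
Actual rate k = Gd⁴/(8D³·10) = 2.6732 N/mm
Working load F = kδ = 2.6732·58 = 155.05 N
C = 82.0/6.2 = 13.2258; K_W = (4C−1)/(4C−4)+0.615/C = 1.1078
τ_max = K_W·8FD/(πd³) = 1.1078·135.85 = 150.5 MPa
τ_max > 142 MPa → exceeds allowable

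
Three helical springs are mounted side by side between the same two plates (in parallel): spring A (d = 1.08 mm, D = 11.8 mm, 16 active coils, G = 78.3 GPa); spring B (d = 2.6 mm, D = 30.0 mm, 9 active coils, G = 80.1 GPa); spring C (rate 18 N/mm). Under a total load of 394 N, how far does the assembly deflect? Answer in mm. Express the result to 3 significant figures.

19.3 mm

k_A = Gd⁴/(8D³N_a) = (78.3×10³)(1.08⁴)/(8·11.8³·16) = 0.50652 N/mm
k_B = Gd⁴/(8D³N_a) = (80.1×10³)(2.6⁴)/(8·30.0³·9) = 1.8829 N/mm
Parallel: k_eq = 0.50652 + 1.8829 + 18 = 20.389 N/mm
δ = F/k_eq = 394/20.389 = 19.324 mm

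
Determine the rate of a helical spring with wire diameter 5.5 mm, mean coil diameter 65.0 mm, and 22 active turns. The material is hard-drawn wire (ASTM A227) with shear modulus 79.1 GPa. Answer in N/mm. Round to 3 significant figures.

k = Gd⁴/(8D³N_a) = (79.1×10³ × 5.5⁴) / (8 × 65.0³ × 22)
  = 7.23814e+07 / 4.8334e+07 = 1.4975 N/mm

1.50 N/mm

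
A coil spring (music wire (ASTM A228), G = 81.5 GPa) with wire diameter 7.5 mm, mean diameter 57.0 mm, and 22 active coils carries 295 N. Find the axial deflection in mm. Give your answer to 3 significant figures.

37.3 mm

k = Gd⁴/(8D³N_a) = (81.5×10³)(7.5⁴)/(8·57.0³·22) = 7.9116 N/mm
δ = F/k = 295 / 7.9116 = 37.287 mm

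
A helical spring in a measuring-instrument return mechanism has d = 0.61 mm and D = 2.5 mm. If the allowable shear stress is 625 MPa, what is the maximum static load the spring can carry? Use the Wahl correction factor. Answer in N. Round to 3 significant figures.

C = D/d = 2.5/0.61 = 4.0984
K_W = (4C−1)/(4C−4) + 0.615/C = 15.393/12.393 + 0.1501 = 1.3921
τ_max = K·8FD/(πd³) → F_max = τ_allow·πd³/(8DK)
F_max = 625·π·0.61³/(8·2.5·1.3921) = 445.68/27.842 = 16.007 N

16.0 N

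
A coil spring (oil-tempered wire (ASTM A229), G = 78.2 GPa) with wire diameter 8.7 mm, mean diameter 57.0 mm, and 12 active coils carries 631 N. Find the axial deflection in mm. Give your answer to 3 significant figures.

k = Gd⁴/(8D³N_a) = (78.2×10³)(8.7⁴)/(8·57.0³·12) = 25.199 N/mm
δ = F/k = 631 / 25.199 = 25.04 mm

25.0 mm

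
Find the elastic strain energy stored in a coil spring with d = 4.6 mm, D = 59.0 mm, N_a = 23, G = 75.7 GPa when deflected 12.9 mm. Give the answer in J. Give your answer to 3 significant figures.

0.0746 J

k = Gd⁴/(8D³N_a) = (75.7×10³)(4.6⁴)/(8·59.0³·23) = 0.89692 N/mm
U = ½kδ² = 0.5 × 0.89692 × 12.9² = 74.628 N·mm = 0.074628 J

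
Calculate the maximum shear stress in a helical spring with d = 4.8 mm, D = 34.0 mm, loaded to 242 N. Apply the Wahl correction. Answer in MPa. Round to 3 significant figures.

229 MPa

Spring index C = D/d = 34.0/4.8 = 7.0833
K_W = (4C−1)/(4C−4) + 0.615/C = 27.333/24.333 + 0.0868 = 1.2101
τ₀ = 8FD/(πd³) = 8·242·34.0/(π·4.8³) = 65824/347.44 = 189.46 MPa
τ_max = K·τ₀ = 1.2101 × 189.46 = 229.26 MPa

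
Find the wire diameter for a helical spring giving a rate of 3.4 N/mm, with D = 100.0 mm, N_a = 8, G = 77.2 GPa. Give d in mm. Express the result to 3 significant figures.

d = (8D³N_a·k / G)^(1/4) = (8·100.0³·8·3.4 / (77.2×10³))^0.25
  = (2818.7)^0.25 = 7.2864 mm

7.29 mm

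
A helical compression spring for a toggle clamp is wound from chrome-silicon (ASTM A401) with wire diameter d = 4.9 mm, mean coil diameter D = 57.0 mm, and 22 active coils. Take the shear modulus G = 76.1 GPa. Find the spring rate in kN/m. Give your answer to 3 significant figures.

1.35 kN/m

k = Gd⁴/(8D³N_a) = (76.1×10³ × 4.9⁴) / (8 × 57.0³ × 22)
  = 4.38701e+07 / 3.2594e+07 = 1.346 N/mm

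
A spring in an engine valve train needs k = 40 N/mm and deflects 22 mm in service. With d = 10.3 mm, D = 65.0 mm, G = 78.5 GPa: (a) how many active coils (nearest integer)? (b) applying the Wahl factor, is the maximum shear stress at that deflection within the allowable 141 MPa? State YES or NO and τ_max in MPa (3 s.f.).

(a) 10 coils; (b) NO, τ_max = 166 MPa

N_a = Gd⁴/(8D³k) = (78.5×10³)(10.3⁴)/(8·65.0³·40) = 10.05 → N_a = 10
Actual rate k = Gd⁴/(8D³·10) = 40.215 N/mm
Working load F = kδ = 40.215·22 = 884.73 N
C = 65.0/10.3 = 6.3107; K_W = (4C−1)/(4C−4)+0.615/C = 1.2387
τ_max = K_W·8FD/(πd³) = 1.2387·134.01 = 166 MPa
τ_max > 141 MPa → exceeds allowable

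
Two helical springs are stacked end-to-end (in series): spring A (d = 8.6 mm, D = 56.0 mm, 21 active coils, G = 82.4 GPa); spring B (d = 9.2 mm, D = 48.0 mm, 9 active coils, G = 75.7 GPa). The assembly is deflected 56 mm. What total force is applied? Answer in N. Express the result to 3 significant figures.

699 N

k_A = Gd⁴/(8D³N_a) = (82.4×10³)(8.6⁴)/(8·56.0³·21) = 15.277 N/mm
k_B = Gd⁴/(8D³N_a) = (75.7×10³)(9.2⁴)/(8·48.0³·9) = 68.107 N/mm
Series: 1/k_eq = 1/15.277 + 1/68.107 = 0.080139; k_eq = 12.478 N/mm
F = k_eq·δ = 12.478·56 = 698.78 N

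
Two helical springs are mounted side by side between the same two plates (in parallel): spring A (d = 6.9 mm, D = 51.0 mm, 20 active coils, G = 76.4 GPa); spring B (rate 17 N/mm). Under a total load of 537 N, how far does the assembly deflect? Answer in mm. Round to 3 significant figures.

21.3 mm

k_A = Gd⁴/(8D³N_a) = (76.4×10³)(6.9⁴)/(8·51.0³·20) = 8.1594 N/mm
Parallel: k_eq = 8.1594 + 17 = 25.159 N/mm
δ = F/k_eq = 537/25.159 = 21.344 mm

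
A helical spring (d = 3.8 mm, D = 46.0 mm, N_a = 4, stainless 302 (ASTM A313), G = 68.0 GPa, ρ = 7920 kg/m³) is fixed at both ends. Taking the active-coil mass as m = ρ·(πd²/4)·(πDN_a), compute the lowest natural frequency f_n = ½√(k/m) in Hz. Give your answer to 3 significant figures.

148 Hz

k = Gd⁴/(8D³N_a) = (68.0×10³)(3.8⁴)/(8·46.0³·4) = 4.5522 N/mm = 4552.2 N/m
Wire length L = πDN_a = π·46.0·4 = 578.05 mm
m = ρ·(πd²/4)·L = 7920 × 11.341×10⁻⁶ m² × 0.57805 m = 0.051922 kg
f_n = ½√(k/m) = 0.5·√(4552.2/0.051922) = 0.5·√(87674) = 148.05 Hz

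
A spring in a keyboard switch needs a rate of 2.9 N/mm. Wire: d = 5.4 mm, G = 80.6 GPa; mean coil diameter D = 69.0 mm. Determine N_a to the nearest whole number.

9

N_a = Gd⁴/(8D³k) = (80.6×10³ × 5.4⁴)/(8 × 69.0³ × 2.9)
    = 6.85346e+07 / 7.62141e+06 = 8.992 → 9 coils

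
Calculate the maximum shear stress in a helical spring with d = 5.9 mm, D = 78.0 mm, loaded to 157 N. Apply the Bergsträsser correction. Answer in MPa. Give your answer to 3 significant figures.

Spring index C = D/d = 78.0/5.9 = 13.2203
K_B = (4C+2)/(4C−3) = 54.881/49.881 = 1.1002
τ₀ = 8FD/(πd³) = 8·157·78.0/(π·5.9³) = 97968/645.22 = 151.84 MPa
τ_max = K·τ₀ = 1.1002 × 151.84 = 167.06 MPa

167 MPa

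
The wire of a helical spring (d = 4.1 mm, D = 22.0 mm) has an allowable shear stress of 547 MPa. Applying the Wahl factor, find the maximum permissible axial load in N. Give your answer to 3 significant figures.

523 N

C = D/d = 22.0/4.1 = 5.3659
K_W = (4C−1)/(4C−4) + 0.615/C = 20.463/17.463 + 0.1146 = 1.2864
τ_max = K·8FD/(πd³) → F_max = τ_allow·πd³/(8DK)
F_max = 547·π·4.1³/(8·22.0·1.2864) = 1.1844e+05/226.41 = 523.12 N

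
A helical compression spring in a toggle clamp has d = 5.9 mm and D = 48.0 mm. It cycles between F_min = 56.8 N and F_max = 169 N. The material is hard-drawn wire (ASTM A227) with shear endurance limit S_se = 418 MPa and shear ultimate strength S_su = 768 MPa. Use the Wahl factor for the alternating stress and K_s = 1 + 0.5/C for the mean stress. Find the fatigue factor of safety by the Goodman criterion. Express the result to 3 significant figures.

C = D/d = 48.0/5.9 = 8.1356; K_W = (4C−1)/(4C−4)+0.615/C = 1.1807; K_s = 1+0.5/C = 1.0615
F_a = (F_max−F_min)/2 = 56.1 N; F_m = (F_max+F_min)/2 = 112.9 N
τ_a = K_W·8F_aD/(πd³) = 1.1807 × 33.388 = 39.421 MPa
τ_m = K_s·8F_mD/(πd³) = 1.0615 × 67.192 = 71.322 MPa
Goodman: 1/n_f = τ_a/S_se + τ_m/S_su = 39.421/418 + 71.322/768 = 0.09431 + 0.09287 = 0.18718
n_f = 1/0.18718 = 5.343

5.34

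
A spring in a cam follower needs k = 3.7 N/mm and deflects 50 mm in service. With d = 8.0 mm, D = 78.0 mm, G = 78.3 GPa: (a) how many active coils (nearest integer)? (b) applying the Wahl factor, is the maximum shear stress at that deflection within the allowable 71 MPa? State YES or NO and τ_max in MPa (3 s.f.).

(a) 23 coils; (b) NO, τ_max = 81.8 MPa

N_a = Gd⁴/(8D³k) = (78.3×10³)(8.0⁴)/(8·78.0³·3.7) = 22.83 → N_a = 23
Actual rate k = Gd⁴/(8D³·23) = 3.673 N/mm
Working load F = kδ = 3.673·50 = 183.65 N
C = 78.0/8.0 = 9.7500; K_W = (4C−1)/(4C−4)+0.615/C = 1.1488
τ_max = K_W·8FD/(πd³) = 1.1488·71.245 = 81.846 MPa
τ_max > 71 MPa → exceeds allowable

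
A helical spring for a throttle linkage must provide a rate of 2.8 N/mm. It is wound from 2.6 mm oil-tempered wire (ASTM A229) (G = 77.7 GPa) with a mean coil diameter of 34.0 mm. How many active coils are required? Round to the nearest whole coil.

4

N_a = Gd⁴/(8D³k) = (77.7×10³ × 2.6⁴)/(8 × 34.0³ × 2.8)
    = 3.5507e+06 / 880410 = 4.033 → 4 coils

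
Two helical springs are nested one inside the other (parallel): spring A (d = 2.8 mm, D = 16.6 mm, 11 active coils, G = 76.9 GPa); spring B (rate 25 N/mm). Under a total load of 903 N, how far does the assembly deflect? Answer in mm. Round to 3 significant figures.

k_A = Gd⁴/(8D³N_a) = (76.9×10³)(2.8⁴)/(8·16.6³·11) = 11.742 N/mm
Parallel: k_eq = 11.742 + 25 = 36.742 N/mm
δ = F/k_eq = 903/36.742 = 24.577 mm

24.6 mm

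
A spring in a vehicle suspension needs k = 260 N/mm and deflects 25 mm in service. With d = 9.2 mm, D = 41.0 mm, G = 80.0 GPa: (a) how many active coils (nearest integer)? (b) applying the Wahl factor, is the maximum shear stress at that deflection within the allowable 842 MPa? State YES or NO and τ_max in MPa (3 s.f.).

N_a = Gd⁴/(8D³k) = (80.0×10³)(9.2⁴)/(8·41.0³·260) = 3.998 → N_a = 4
Actual rate k = Gd⁴/(8D³·4) = 259.86 N/mm
Working load F = kδ = 259.86·25 = 6496.5 N
C = 41.0/9.2 = 4.4565; K_W = (4C−1)/(4C−4)+0.615/C = 1.3550
τ_max = K_W·8FD/(πd³) = 1.3550·871.04 = 1180.2 MPa
τ_max > 842 MPa → exceeds allowable

(a) 4 coils; (b) NO, τ_max = 1180 MPa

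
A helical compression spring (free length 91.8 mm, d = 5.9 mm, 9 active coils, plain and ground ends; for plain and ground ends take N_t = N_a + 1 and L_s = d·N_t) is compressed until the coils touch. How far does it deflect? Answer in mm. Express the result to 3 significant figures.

32.8 mm

N_t = 10; L_s = 5.9·10 = 59 mm
δ_solid = L₀ − L_s = 91.8 − 59 = 32.8 mm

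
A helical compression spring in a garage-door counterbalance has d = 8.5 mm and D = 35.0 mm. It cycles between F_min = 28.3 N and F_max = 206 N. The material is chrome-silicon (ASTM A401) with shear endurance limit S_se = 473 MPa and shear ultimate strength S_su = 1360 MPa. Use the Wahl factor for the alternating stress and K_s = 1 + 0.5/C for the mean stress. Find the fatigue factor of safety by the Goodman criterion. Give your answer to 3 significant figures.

19.3

C = D/d = 35.0/8.5 = 4.1176; K_W = (4C−1)/(4C−4)+0.615/C = 1.3899; K_s = 1+0.5/C = 1.1214
F_a = (F_max−F_min)/2 = 88.85 N; F_m = (F_max+F_min)/2 = 117.15 N
τ_a = K_W·8F_aD/(πd³) = 1.3899 × 12.895 = 17.923 MPa
τ_m = K_s·8F_mD/(πd³) = 1.1214 × 17.002 = 19.066 MPa
Goodman: 1/n_f = τ_a/S_se + τ_m/S_su = 17.923/473 + 19.066/1360 = 0.03789 + 0.01402 = 0.051911
n_f = 1/0.051911 = 19.26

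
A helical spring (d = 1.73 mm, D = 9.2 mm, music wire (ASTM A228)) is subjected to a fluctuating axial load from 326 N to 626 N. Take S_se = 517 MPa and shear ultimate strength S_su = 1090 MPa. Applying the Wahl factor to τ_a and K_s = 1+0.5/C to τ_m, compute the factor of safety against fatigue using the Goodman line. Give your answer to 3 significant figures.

C = D/d = 9.2/1.73 = 5.3179; K_W = (4C−1)/(4C−4)+0.615/C = 1.2893; K_s = 1+0.5/C = 1.0940
F_a = (F_max−F_min)/2 = 150 N; F_m = (F_max+F_min)/2 = 476 N
τ_a = K_W·8F_aD/(πd³) = 1.2893 × 678.7 = 875.08 MPa
τ_m = K_s·8F_mD/(πd³) = 1.0940 × 2153.8 = 2356.3 MPa
Goodman: 1/n_f = τ_a/S_se + τ_m/S_su = 875.08/517 + 2356.3/1090 = 1.69262 + 2.16170 = 3.8543
n_f = 1/3.8543 = 0.2594

0.259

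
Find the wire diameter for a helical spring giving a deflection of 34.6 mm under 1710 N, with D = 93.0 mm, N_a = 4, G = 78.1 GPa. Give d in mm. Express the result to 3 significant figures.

11.3 mm

Required rate k = F/δ = 1710/34.6 = 49.422 N/mm
d = (8D³N_a·k / G)^(1/4) = (8·93.0³·4·49.422 / (78.1×10³))^0.25
  = (16288)^0.25 = 11.2971 mm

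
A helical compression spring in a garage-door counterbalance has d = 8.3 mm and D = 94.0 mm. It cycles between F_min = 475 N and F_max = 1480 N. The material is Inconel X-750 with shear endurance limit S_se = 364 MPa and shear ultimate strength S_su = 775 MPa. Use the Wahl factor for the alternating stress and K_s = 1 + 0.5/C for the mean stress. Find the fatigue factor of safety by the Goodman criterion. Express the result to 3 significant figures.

C = D/d = 94.0/8.3 = 11.3253; K_W = (4C−1)/(4C−4)+0.615/C = 1.1269; K_s = 1+0.5/C = 1.0441
F_a = (F_max−F_min)/2 = 502.5 N; F_m = (F_max+F_min)/2 = 977.5 N
τ_a = K_W·8F_aD/(πd³) = 1.1269 × 210.36 = 237.07 MPa
τ_m = K_s·8F_mD/(πd³) = 1.0441 × 409.21 = 427.28 MPa
Goodman: 1/n_f = τ_a/S_se + τ_m/S_su = 237.07/364 + 427.28/775 = 0.65128 + 0.55133 = 1.2026
n_f = 1/1.2026 = 0.8315

0.832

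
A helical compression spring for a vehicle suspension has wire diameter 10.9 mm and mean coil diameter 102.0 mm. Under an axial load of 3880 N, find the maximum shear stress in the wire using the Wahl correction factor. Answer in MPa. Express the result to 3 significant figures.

899 MPa

Spring index C = D/d = 102.0/10.9 = 9.3578
K_W = (4C−1)/(4C−4) + 0.615/C = 36.431/33.431 + 0.0657 = 1.1555
τ₀ = 8FD/(πd³) = 8·3880·102.0/(π·10.9³) = 3.16608e+06/4068.5 = 778.2 MPa
τ_max = K·τ₀ = 1.1555 × 778.2 = 899.18 MPa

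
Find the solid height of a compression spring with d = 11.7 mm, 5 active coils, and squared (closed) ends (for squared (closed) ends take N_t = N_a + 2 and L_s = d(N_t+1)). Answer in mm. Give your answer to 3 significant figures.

93.6 mm

squared (closed) ends: N_t = N_a + 2 = 5 + 2 = 7
L_s = d·(N_t+1) = 11.7 × 8 = 93.6 mm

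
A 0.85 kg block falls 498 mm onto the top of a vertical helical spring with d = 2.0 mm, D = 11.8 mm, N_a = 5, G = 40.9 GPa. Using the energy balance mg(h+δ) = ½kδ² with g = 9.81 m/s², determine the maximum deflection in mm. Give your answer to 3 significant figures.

29.7 mm

k = Gd⁴/(8D³N_a) = (40.9×10³)(2.0⁴)/(8·11.8³·5) = 9.9572 N/mm
W = mg = 0.85 × 9.81 = 8.3385 N
½kδ² − Wδ − Wh = 0 → δ = (W + √(W² + 2kWh))/k
δ = (8.3385 + √(69.531 + 82696))/9.9572 = (8.3385 + 287.69)/9.9572 = 29.73 mm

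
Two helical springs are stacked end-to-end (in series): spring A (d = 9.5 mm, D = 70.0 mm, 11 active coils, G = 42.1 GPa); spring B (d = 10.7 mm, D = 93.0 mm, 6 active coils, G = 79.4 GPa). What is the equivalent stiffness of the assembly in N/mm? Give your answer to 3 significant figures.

k_A = Gd⁴/(8D³N_a) = (42.1×10³)(9.5⁴)/(8·70.0³·11) = 11.361 N/mm
k_B = Gd⁴/(8D³N_a) = (79.4×10³)(10.7⁴)/(8·93.0³·6) = 26.957 N/mm
Series: 1/k_eq = 1/11.361 + 1/26.957 = 0.12512; k_eq = 7.9923 N/mm

7.99 N/mm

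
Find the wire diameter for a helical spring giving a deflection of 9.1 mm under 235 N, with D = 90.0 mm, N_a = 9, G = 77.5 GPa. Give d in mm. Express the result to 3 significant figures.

Required rate k = F/δ = 235/9.1 = 25.824 N/mm
d = (8D³N_a·k / G)^(1/4) = (8·90.0³·9·25.824 / (77.5×10³))^0.25
  = (17490)^0.25 = 11.5000 mm

11.5 mm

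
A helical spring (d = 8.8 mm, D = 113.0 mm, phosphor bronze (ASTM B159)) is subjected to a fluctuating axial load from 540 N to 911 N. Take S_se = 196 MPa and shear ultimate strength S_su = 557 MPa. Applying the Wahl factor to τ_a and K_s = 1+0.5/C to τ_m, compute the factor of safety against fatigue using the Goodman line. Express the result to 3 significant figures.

C = D/d = 113.0/8.8 = 12.8409; K_W = (4C−1)/(4C−4)+0.615/C = 1.1112; K_s = 1+0.5/C = 1.0389
F_a = (F_max−F_min)/2 = 185.5 N; F_m = (F_max+F_min)/2 = 725.5 N
τ_a = K_W·8F_aD/(πd³) = 1.1112 × 78.328 = 87.04 MPa
τ_m = K_s·8F_mD/(πd³) = 1.0389 × 306.34 = 318.27 MPa
Goodman: 1/n_f = τ_a/S_se + τ_m/S_su = 87.04/196 + 318.27/557 = 0.44408 + 0.57140 = 1.0155
n_f = 1/1.0155 = 0.9848

0.985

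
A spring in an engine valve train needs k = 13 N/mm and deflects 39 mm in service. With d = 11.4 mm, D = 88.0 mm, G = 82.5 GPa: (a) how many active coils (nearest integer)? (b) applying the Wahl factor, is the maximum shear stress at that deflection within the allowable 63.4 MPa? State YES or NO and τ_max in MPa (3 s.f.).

(a) 20 coils; (b) NO, τ_max = 89.8 MPa

N_a = Gd⁴/(8D³k) = (82.5×10³)(11.4⁴)/(8·88.0³·13) = 19.66 → N_a = 20
Actual rate k = Gd⁴/(8D³·20) = 12.779 N/mm
Working load F = kδ = 12.779·39 = 498.39 N
C = 88.0/11.4 = 7.7193; K_W = (4C−1)/(4C−4)+0.615/C = 1.1913
τ_max = K_W·8FD/(πd³) = 1.1913·75.384 = 89.804 MPa
τ_max > 63.4 MPa → exceeds allowable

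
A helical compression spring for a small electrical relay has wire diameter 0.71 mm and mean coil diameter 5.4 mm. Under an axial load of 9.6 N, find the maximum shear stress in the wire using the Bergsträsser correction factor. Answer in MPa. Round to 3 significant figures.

Spring index C = D/d = 5.4/0.71 = 7.6056
K_B = (4C+2)/(4C−3) = 32.423/27.423 = 1.1823
τ₀ = 8FD/(πd³) = 8·9.6·5.4/(π·0.71³) = 414.72/1.1244 = 368.83 MPa
τ_max = K·τ₀ = 1.1823 × 368.83 = 436.08 MPa

436 MPa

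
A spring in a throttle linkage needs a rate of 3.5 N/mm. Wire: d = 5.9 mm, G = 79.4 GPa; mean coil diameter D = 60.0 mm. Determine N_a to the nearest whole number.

N_a = Gd⁴/(8D³k) = (79.4×10³ × 5.9⁴)/(8 × 60.0³ × 3.5)
    = 9.62118e+07 / 6.048e+06 = 15.91 → 16 coils

16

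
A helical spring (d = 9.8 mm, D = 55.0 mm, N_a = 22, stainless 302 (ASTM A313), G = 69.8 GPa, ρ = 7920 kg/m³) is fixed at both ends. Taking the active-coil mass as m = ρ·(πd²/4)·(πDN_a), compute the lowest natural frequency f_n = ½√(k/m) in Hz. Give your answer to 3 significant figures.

49.2 Hz

k = Gd⁴/(8D³N_a) = (69.8×10³)(9.8⁴)/(8·55.0³·22) = 21.987 N/mm = 21987 N/m
Wire length L = πDN_a = π·55.0·22 = 3801.3 mm
m = ρ·(πd²/4)·L = 7920 × 75.43×10⁻⁶ m² × 3.8013 m = 2.2709 kg
f_n = ½√(k/m) = 0.5·√(21987/2.2709) = 0.5·√(9681.8) = 49.198 Hz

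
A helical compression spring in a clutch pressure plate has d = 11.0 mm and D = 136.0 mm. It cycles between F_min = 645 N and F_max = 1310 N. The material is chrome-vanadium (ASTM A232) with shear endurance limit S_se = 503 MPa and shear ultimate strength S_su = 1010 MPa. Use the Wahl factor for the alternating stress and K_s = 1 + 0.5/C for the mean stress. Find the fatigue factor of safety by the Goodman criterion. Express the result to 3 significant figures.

2.20

C = D/d = 136.0/11.0 = 12.3636; K_W = (4C−1)/(4C−4)+0.615/C = 1.1157; K_s = 1+0.5/C = 1.0404
F_a = (F_max−F_min)/2 = 332.5 N; F_m = (F_max+F_min)/2 = 977.5 N
τ_a = K_W·8F_aD/(πd³) = 1.1157 × 86.515 = 96.529 MPa
τ_m = K_s·8F_mD/(πd³) = 1.0404 × 254.34 = 264.63 MPa
Goodman: 1/n_f = τ_a/S_se + τ_m/S_su = 96.529/503 + 264.63/1010 = 0.19191 + 0.26201 = 0.45391
n_f = 1/0.45391 = 2.203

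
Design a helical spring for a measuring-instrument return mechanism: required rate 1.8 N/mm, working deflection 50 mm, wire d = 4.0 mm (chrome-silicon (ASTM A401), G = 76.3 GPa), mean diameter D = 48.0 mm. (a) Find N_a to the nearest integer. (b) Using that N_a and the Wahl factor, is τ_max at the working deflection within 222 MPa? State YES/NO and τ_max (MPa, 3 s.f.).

N_a = Gd⁴/(8D³k) = (76.3×10³)(4.0⁴)/(8·48.0³·1.8) = 12.27 → N_a = 12
Actual rate k = Gd⁴/(8D³·12) = 1.8398 N/mm
Working load F = kδ = 1.8398·50 = 91.99 N
C = 48.0/4.0 = 12.0000; K_W = (4C−1)/(4C−4)+0.615/C = 1.1194
τ_max = K_W·8FD/(πd³) = 1.1194·175.69 = 196.67 MPa
τ_max ≤ 222 MPa → acceptable

(a) 12 coils; (b) YES, τ_max = 197 MPa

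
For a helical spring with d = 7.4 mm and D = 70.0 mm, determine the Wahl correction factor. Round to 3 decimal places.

C = D/d = 70.0/7.4 = 9.4595
K_W = (4C−1)/(4C−4) + 0.615/C = 36.838/33.838 + 0.0650 = 1.1537

1.154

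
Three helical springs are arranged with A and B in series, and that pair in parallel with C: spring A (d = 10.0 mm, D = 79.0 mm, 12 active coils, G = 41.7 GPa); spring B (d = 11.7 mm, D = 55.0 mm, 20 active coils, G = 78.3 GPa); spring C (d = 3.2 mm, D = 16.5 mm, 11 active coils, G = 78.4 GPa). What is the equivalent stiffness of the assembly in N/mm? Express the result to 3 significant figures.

28.4 N/mm

k_A = Gd⁴/(8D³N_a) = (41.7×10³)(10.0⁴)/(8·79.0³·12) = 8.8102 N/mm
k_B = Gd⁴/(8D³N_a) = (78.3×10³)(11.7⁴)/(8·55.0³·20) = 55.118 N/mm
k_C = Gd⁴/(8D³N_a) = (78.4×10³)(3.2⁴)/(8·16.5³·11) = 20.796 N/mm
Springs A,B series: k_AB = 1/(1/8.8102+1/55.118) = 7.596 N/mm; parallel with C: k_eq = 7.596+20.796 = 28.392 N/mm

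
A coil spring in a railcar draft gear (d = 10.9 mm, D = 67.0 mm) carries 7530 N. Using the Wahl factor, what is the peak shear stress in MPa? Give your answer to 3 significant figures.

Spring index C = D/d = 67.0/10.9 = 6.1468
K_W = (4C−1)/(4C−4) + 0.615/C = 23.587/20.587 + 0.1001 = 1.2458
τ₀ = 8FD/(πd³) = 8·7530·67.0/(π·10.9³) = 4.03608e+06/4068.5 = 992.04 MPa
τ_max = K·τ₀ = 1.2458 × 992.04 = 1235.9 MPa

1240 MPa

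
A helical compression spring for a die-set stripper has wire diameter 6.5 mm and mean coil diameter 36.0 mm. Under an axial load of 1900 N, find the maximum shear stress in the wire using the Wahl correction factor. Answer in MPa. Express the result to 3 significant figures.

Spring index C = D/d = 36.0/6.5 = 5.5385
K_W = (4C−1)/(4C−4) + 0.615/C = 21.154/18.154 + 0.1110 = 1.2763
τ₀ = 8FD/(πd³) = 8·1900·36.0/(π·6.5³) = 547200/862.76 = 634.24 MPa
τ_max = K·τ₀ = 1.2763 × 634.24 = 809.48 MPa

809 MPa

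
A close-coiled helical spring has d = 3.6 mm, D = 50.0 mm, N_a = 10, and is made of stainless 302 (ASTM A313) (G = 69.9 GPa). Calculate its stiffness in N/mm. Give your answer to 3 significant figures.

k = Gd⁴/(8D³N_a) = (69.9×10³ × 3.6⁴) / (8 × 50.0³ × 10)
  = 1.17405e+07 / 1e+07 = 1.1741 N/mm

1.17 N/mm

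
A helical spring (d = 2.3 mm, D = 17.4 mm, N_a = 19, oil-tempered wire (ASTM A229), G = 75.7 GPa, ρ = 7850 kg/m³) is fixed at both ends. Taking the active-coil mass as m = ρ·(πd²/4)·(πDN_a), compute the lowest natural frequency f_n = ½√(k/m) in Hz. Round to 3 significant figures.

140 Hz

k = Gd⁴/(8D³N_a) = (75.7×10³)(2.3⁴)/(8·17.4³·19) = 2.6455 N/mm = 2645.5 N/m
Wire length L = πDN_a = π·17.4·19 = 1038.6 mm
m = ρ·(πd²/4)·L = 7850 × 4.1548×10⁻⁶ m² × 1.0386 m = 0.033874 kg
f_n = ½√(k/m) = 0.5·√(2645.5/0.033874) = 0.5·√(78099) = 139.73 Hz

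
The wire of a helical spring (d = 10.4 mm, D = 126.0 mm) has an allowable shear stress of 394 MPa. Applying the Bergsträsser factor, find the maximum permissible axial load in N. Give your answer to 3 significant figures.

1240 N

C = D/d = 126.0/10.4 = 12.1154
K_B = (4C+2)/(4C−3) = 50.462/45.462 = 1.1100
τ_max = K·8FD/(πd³) → F_max = τ_allow·πd³/(8DK)
F_max = 394·π·10.4³/(8·126.0·1.1100) = 1.3923e+06/1118.9 = 1244.4 N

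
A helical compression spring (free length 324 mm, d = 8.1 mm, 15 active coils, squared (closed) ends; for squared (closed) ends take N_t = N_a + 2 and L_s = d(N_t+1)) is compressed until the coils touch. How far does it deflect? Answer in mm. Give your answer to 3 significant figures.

178 mm

N_t = 17; L_s = 8.1·18 = 145.8 mm
δ_solid = L₀ − L_s = 324 − 145.8 = 178.2 mm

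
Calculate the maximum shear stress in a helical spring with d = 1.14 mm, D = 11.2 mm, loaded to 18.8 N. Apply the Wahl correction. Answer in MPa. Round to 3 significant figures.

Spring index C = D/d = 11.2/1.14 = 9.8246
K_W = (4C−1)/(4C−4) + 0.615/C = 38.298/35.298 + 0.0626 = 1.1476
τ₀ = 8FD/(πd³) = 8·18.8·11.2/(π·1.14³) = 1684.48/4.6544 = 361.91 MPa
τ_max = K·τ₀ = 1.1476 × 361.91 = 415.32 MPa

415 MPa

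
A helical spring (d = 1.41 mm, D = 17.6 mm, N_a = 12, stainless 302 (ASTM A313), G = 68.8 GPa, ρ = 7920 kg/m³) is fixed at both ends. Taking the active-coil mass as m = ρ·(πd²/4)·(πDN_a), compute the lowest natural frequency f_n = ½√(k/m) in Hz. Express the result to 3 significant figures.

k = Gd⁴/(8D³N_a) = (68.8×10³)(1.41⁴)/(8·17.6³·12) = 0.51958 N/mm = 519.58 N/m
Wire length L = πDN_a = π·17.6·12 = 663.5 mm
m = ρ·(πd²/4)·L = 7920 × 1.5615×10⁻⁶ m² × 0.6635 m = 0.0082053 kg
f_n = ½√(k/m) = 0.5·√(519.58/0.0082053) = 0.5·√(63323) = 125.82 Hz

126 Hz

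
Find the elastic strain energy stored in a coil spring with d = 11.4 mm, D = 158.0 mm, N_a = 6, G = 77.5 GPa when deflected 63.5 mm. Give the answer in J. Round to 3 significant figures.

13.9 J

k = Gd⁴/(8D³N_a) = (77.5×10³)(11.4⁴)/(8·158.0³·6) = 6.9137 N/mm
U = ½kδ² = 0.5 × 6.9137 × 63.5² = 13939 N·mm = 13.939 J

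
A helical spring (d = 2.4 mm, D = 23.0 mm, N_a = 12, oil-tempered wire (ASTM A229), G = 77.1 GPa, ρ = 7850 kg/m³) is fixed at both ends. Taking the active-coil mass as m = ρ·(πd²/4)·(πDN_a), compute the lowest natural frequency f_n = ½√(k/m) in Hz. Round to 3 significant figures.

k = Gd⁴/(8D³N_a) = (77.1×10³)(2.4⁴)/(8·23.0³·12) = 2.19 N/mm = 2190 N/m
Wire length L = πDN_a = π·23.0·12 = 867.08 mm
m = ρ·(πd²/4)·L = 7850 × 4.5239×10⁻⁶ m² × 0.86708 m = 0.030792 kg
f_n = ½√(k/m) = 0.5·√(2190/0.030792) = 0.5·√(71122) = 133.34 Hz

133 Hz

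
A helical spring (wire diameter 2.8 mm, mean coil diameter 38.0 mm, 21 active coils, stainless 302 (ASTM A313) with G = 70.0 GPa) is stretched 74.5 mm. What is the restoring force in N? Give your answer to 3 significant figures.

k = Gd⁴/(8D³N_a) = (70.0×10³)(2.8⁴)/(8·38.0³·21) = 0.46673 N/mm
F = k·δ = 0.46673 × 74.5 = 34.772 N

34.8 N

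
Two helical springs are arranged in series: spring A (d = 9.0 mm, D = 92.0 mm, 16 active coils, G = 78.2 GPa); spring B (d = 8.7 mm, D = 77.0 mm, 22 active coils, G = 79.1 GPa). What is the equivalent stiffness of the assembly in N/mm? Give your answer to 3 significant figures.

2.69 N/mm

k_A = Gd⁴/(8D³N_a) = (78.2×10³)(9.0⁴)/(8·92.0³·16) = 5.1476 N/mm
k_B = Gd⁴/(8D³N_a) = (79.1×10³)(8.7⁴)/(8·77.0³·22) = 5.6399 N/mm
Series: 1/k_eq = 1/5.1476 + 1/5.6399 = 0.37158; k_eq = 2.6912 N/mm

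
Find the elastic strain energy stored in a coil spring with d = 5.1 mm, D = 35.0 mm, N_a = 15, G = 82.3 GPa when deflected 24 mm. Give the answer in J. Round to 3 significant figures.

k = Gd⁴/(8D³N_a) = (82.3×10³)(5.1⁴)/(8·35.0³·15) = 10.822 N/mm
U = ½kδ² = 0.5 × 10.822 × 24² = 3116.6 N·mm = 3.1166 J

3.12 J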